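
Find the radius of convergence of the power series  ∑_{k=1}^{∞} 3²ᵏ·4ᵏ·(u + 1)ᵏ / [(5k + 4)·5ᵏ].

R = 5/36

The ratio of consecutive coefficients is [(5k + 4)/(5(k+1) + 4)] · 9·4/5 → 36/5.
The series converges when 36/5 · |u + 1| < 1, giving R = 5/36.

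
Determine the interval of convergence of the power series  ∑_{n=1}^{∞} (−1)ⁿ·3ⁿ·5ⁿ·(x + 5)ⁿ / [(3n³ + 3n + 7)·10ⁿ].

By the ratio test, |a_{n+1}/a_n| = [(3n³ + 3n + 7)/(3(n+1)³ + 3(n+1) + 7)] · 3·5/10 → 3/2.
The series converges when 3/2 · |x + 5| < 1, giving R = 2/3.
Check x = -13/3: the terms are on the order of 1/n³, so the series converges absolutely by comparison with the p-series (p = 3 > 1).
Check x = -17/3: absolute convergence follows by limit comparison with Σ 1/n³.

[-17/3, -13/3]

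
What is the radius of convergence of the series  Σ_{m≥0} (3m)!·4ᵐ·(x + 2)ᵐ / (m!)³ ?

R = 1/108

Apply the ratio test: |a_{m+1}| / |a_m| = (3m+1)·(3m+2)·(3m+3)/(m+1)³ · 4, which tends to 108 as m → ∞.
Hence the series converges for |x + 2| < 1/(108) = 1/108, so the radius of convergence is 1/108.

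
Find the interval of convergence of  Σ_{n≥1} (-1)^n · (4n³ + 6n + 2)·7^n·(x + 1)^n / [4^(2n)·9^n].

By the ratio test, |a_{n+1}/a_n| = [(4(n+1)³ + 6(n+1) + 2)/(4n³ + 6n + 2)] · 7/(16·9) → 7/144.
The series converges when 7/144 · |x + 1| < 1, giving R = 144/7.
Check x = 137/7: the terms do not tend to 0, so the series diverges.
Check x = -151/7: the terms have absolute value of order n³, which does not tend to 0, so the series diverges by the divergence test.

(-151/7, 137/7)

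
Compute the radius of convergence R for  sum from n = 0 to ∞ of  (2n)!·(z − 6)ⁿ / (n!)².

R = 1/4

Ratio test: |a_{n+1}/a_n| = (2n+1)·(2n+2)/(n+1)² → 4 as n → ∞.
Hence the series converges for |z − 6| < 1/(4) = 1/4, so the radius of convergence is 1/4.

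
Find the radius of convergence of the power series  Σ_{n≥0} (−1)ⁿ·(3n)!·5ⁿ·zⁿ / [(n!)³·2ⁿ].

The ratio of consecutive coefficients is (3n+1)·(3n+2)·(3n+3)/(n+1)³ · 5/2 → 135/2.
Thus R = 1/(135/2) = 2/135.

R = 2/135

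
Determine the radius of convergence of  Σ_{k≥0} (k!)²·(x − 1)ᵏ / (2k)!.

Ratio test: |a_{k+1}/a_k| = (k+1)²/[(2k+1)·(2k+2)] → 1/4 as k → ∞.
Convergence for |x − 1| · 1/4 < 1, i.e. |x − 1| < 4. So R = 4.

R = 4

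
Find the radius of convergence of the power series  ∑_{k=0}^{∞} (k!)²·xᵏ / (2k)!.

By the ratio test, |a_{k+1}/a_k| = (k+1)²/[(2k+1)·(2k+2)] → 1/4.
Convergence for |x| · 1/4 < 1, i.e. |x| < 4. So R = 4.

R = 4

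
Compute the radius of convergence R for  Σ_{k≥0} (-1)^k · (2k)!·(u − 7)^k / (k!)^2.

R = 1/4

By the ratio test, |a_{k+1}/a_k| = (2k+1)·(2k+2)/(k+1)² → 4.
Thus R = 1/(4) = 1/4.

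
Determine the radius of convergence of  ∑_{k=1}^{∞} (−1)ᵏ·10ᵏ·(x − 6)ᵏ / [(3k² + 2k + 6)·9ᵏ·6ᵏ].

R = 27/5

The ratio of consecutive coefficients is [(3k² + 2k + 6)/(3(k+1)² + 2(k+1) + 6)] · 10/(9·6) → 5/27.
Convergence for |x − 6| · 5/27 < 1, i.e. |x − 6| < 27/5. So R = 27/5.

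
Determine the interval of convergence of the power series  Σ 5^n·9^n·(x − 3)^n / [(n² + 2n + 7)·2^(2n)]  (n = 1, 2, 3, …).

Apply the ratio test: |a_{n+1}| / |a_n| = [(n² + 2n + 7)/((n+1)² + 2(n+1) + 7)] · 5·9/4, which tends to 45/4 as n → ∞.
The series converges when 45/4 · |x − 3| < 1, giving R = 4/45.
At x = 139/45: absolute convergence follows by limit comparison with Σ 1/n².
At x = 131/45: the terms are on the order of 1/n², so the series converges absolutely by comparison with the p-series (p = 2 > 1).

[131/45, 139/45]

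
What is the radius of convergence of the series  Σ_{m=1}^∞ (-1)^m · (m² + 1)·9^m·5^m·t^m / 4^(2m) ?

By the ratio test, |a_{m+1}/a_m| = [((m+1)² + 1)/(m² + 1)] · 9·5/16 → 45/16.
Convergence for |t| · 45/16 < 1, i.e. |t| < 16/45. So R = 16/45.

R = 16/45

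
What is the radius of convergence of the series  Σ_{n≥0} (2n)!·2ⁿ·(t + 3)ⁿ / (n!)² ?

R = 1/8

By the ratio test, |a_{n+1}/a_n| = (2n+1)·(2n+2)/(n+1)² · 2 → 8.
Hence the series converges for |t + 3| < 1/(8) = 1/8, so the radius of convergence is 1/8.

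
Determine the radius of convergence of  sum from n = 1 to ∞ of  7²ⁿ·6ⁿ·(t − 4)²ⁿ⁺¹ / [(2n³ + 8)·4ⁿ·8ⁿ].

R = 4√3/21

The ratio of consecutive coefficients is [(2n³ + 8)/(2(n+1)³ + 8)] · 49·6/(4·8) → 147/16.
Writing y = (t − 4)², the series in y has radius 16/147, so |t − 4| < √(16/147) and R = 4√3/21.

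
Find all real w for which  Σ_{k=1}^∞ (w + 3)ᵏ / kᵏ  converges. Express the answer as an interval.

By the Cauchy root test, |a_k|^(1/k) = 1/k → 0.
The limit is 0 for every w, so R = ∞.

(−∞, ∞)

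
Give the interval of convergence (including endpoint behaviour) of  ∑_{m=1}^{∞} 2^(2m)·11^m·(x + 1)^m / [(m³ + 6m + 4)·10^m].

Ratio test: |a_{m+1}/a_m| = [(m³ + 6m + 4)/((m+1)³ + 6(m+1) + 4)] · 4·11/10 → 22/5 as m → ∞.
Hence the series converges for |x + 1| < 1/(22/5) = 5/22, so the radius of convergence is 5/22.
At x = -17/22: the terms are on the order of 1/m³, so the series converges absolutely by comparison with the p-series (p = 3 > 1).
Endpoint x = -27/22: the series is dominated by a constant times Σ 1/m³, which converges (p = 3 > 1).

[-27/22, -17/22]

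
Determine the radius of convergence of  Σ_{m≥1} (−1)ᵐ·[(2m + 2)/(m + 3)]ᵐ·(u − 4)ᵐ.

R = 1/2

By the Cauchy root test, |a_m|^(1/m) = (2m + 2)/(m + 3) → 2.
The series converges when 2 · |u − 4| < 1, giving R = 1/2.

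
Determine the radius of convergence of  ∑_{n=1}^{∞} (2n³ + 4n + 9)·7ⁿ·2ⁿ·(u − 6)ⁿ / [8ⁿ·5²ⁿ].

Ratio test: |a_{n+1}/a_n| = [(2(n+1)³ + 4(n+1) + 9)/(2n³ + 4n + 9)] · 7·2/(8·25) → 7/100 as n → ∞.
Convergence for |u − 6| · 7/100 < 1, i.e. |u − 6| < 100/7. So R = 100/7.

R = 100/7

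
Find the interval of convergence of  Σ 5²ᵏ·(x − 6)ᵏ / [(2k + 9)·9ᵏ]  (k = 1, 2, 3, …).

The ratio of consecutive coefficients is [(2k + 9)/(2(k+1) + 9)] · 25/9 → 25/9.
Thus R = 1/(25/9) = 9/25.
Check x = 159/25: the terms are asymptotic to a nonzero constant times 1/k, so the series diverges by limit comparison with Σ 1/k.
When x = 141/25, an alternating series whose terms decrease to 0 in absolute value, so it converges by the Leibniz criterion.

[141/25, 159/25)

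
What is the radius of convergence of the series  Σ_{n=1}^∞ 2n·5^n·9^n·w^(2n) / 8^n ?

R = 2√10/15

The ratio of consecutive coefficients is [2(n+1)/2n] · 5·9/8 → 45/8.
Since the exponent of w increases by 2 each term, convergence requires |w|² < 8/45, hence R = 2√10/15.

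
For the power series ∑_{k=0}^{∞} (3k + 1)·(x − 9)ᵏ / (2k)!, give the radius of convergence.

R = ∞

The ratio of consecutive coefficients is (3(k+1) + 1)/(3k + 1) · 1/[(2k+1)·(2k+2)] → 0.
The limit is 0, so the series converges for all x; R = ∞.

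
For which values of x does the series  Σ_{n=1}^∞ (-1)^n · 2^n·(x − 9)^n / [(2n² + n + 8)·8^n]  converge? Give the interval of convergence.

By the ratio test, |a_{n+1}/a_n| = [(2n² + n + 8)/(2(n+1)² + (n+1) + 8)] · 2/8 → 1/4.
Hence the series converges for |x − 9| < 1/(1/4) = 4, so the radius of convergence is 4.
Endpoint x = 13: the series is dominated by a constant times Σ 1/n², which converges (p = 2 > 1).
Endpoint x = 5: the series is dominated by a constant times Σ 1/n², which converges (p = 2 > 1).

[5, 13]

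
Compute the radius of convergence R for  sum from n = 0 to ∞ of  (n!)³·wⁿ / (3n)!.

The ratio of consecutive coefficients is (n+1)³/[(3n+1)·(3n+2)·(3n+3)] → 1/27.
Thus R = 1/(1/27) = 27.

R = 27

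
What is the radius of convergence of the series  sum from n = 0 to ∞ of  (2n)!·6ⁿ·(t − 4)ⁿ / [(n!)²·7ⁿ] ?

Apply the ratio test: |a_{n+1}| / |a_n| = (2n+1)·(2n+2)/(n+1)² · 6/7, which tends to 24/7 as n → ∞.
Convergence for |t − 4| · 24/7 < 1, i.e. |t − 4| < 7/24. So R = 7/24.

R = 7/24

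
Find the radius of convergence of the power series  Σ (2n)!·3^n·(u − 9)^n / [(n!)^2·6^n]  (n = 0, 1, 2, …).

R = 1/2

Ratio test: |a_{n+1}/a_n| = (2n+1)·(2n+2)/(n+1)² · 3/6 → 2 as n → ∞.
Hence the series converges for |u − 9| < 1/(2) = 1/2, so the radius of convergence is 1/2.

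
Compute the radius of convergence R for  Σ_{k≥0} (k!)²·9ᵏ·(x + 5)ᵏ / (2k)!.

Ratio test: |a_{k+1}/a_k| = (k+1)²/[(2k+1)·(2k+2)] · 9 → 9/4 as k → ∞.
Hence the series converges for |x + 5| < 1/(9/4) = 4/9, so the radius of convergence is 4/9.

R = 4/9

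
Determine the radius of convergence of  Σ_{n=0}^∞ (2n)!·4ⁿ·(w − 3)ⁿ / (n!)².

R = 1/16

The ratio of consecutive coefficients is (2n+1)·(2n+2)/(n+1)² · 4 → 16.
Thus R = 1/(16) = 1/16.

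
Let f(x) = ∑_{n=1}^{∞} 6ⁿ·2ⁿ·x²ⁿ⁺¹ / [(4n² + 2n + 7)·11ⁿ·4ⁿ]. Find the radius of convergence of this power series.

R = √33/3

By the ratio test, |a_{n+1}/a_n| = [(4n² + 2n + 7)/(4(n+1)² + 2(n+1) + 7)] · 6·2/(11·4) → 3/11.
Writing y = x², the series in y has radius 11/3, so |x| < √(11/3) and R = √33/3.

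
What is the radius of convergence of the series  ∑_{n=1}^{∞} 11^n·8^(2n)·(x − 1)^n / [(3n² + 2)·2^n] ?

R = 1/352

Ratio test: |a_{n+1}/a_n| = [(3n² + 2)/(3(n+1)² + 2)] · 11·64/2 → 352 as n → ∞.
Convergence for |x − 1| · 352 < 1, i.e. |x − 1| < 1/352. So R = 1/352.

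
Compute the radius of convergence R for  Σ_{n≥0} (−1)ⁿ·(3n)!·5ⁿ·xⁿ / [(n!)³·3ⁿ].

R = 1/45

Ratio test: |a_{n+1}/a_n| = (3n+1)·(3n+2)·(3n+3)/(n+1)³ · 5/3 → 45 as n → ∞.
The series converges when 45 · |x| < 1, giving R = 1/45.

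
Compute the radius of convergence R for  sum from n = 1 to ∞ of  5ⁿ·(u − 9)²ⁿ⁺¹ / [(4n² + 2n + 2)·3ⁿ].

Ratio test: |a_{n+1}/a_n| = [(4n² + 2n + 2)/(4(n+1)² + 2(n+1) + 2)] · 5/3 → 5/3 as n → ∞.
Successive powers of (u − 9) differ by 2, so the series converges when |u − 9|² · 5/3 < 1, i.e. |u − 9| < √(3/5). So R = √15/5.

R = √15/5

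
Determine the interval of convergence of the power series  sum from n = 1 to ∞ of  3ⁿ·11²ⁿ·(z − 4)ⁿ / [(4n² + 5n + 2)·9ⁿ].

Apply the ratio test: |a_{n+1}| / |a_n| = [(4n² + 5n + 2)/(4(n+1)² + 5(n+1) + 2)] · 3·121/9, which tends to 121/3 as n → ∞.
The series converges when 121/3 · |z − 4| < 1, giving R = 3/121.
Check z = 487/121: the series is dominated by a constant times Σ 1/n², which converges (p = 2 > 1).
At z = 481/121: absolute convergence follows by limit comparison with Σ 1/n².

[481/121, 487/121]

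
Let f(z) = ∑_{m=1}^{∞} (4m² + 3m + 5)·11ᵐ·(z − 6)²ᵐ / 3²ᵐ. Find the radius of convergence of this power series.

R = 3√11/11

Ratio test: |a_{m+1}/a_m| = [(4(m+1)² + 3(m+1) + 5)/(4m² + 3m + 5)] · 11/9 → 11/9 as m → ∞.
Since the exponent of (z − 6) increases by 2 each term, convergence requires |z − 6|² < 9/11, hence R = 3√11/11.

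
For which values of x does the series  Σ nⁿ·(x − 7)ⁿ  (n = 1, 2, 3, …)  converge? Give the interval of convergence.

{7}

By the Cauchy root test, |a_n|^(1/n) = n → ∞.
Since the n-th root of |a_n| is unbounded, the series converges only at x = 7; R = 0.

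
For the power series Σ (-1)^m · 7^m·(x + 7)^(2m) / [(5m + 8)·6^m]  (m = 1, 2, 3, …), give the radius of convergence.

Apply the ratio test: |a_{m+1}| / |a_m| = [(5m + 8)/(5(m+1) + 8)] · 7/6, which tends to 7/6 as m → ∞.
Successive powers of (x + 7) differ by 2, so the series converges when |x + 7|² · 7/6 < 1, i.e. |x + 7| < √(6/7). So R = √42/7.

R = √42/7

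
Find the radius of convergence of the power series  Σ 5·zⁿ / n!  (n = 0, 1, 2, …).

Apply the ratio test: |a_{n+1}| / |a_n| = 5/5 · 1/(n+1), which tends to 0 as n → ∞.
The ratio tends to 0 regardless of z, hence R = ∞.

R = ∞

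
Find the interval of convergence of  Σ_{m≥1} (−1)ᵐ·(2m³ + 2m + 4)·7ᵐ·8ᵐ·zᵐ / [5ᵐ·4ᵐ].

(-5/14, 5/14)

By the ratio test, |a_{m+1}/a_m| = [(2(m+1)³ + 2(m+1) + 4)/(2m³ + 2m + 4)] · 7·8/(5·4) → 14/5.
Thus R = 1/(14/5) = 5/14.
When z = 5/14, the terms do not tend to 0, so the series diverges.
When z = -5/14, the terms have absolute value of order m³, which does not tend to 0, so the series diverges by the divergence test.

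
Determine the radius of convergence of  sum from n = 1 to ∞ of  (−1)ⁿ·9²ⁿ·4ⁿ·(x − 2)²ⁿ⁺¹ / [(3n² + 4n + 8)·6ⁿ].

R = √6/18

Apply the ratio test: |a_{n+1}| / |a_n| = [(3n² + 4n + 8)/(3(n+1)² + 4(n+1) + 8)] · 81·4/6, which tends to 54 as n → ∞.
Successive powers of (x − 2) differ by 2, so the series converges when |x − 2|² · 54 < 1, i.e. |x − 2| < √(1/54). So R = √6/18.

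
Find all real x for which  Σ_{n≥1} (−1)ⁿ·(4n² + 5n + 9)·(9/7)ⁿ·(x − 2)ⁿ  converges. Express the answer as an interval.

(11/9, 25/9)

The ratio of consecutive coefficients is [(4(n+1)² + 5(n+1) + 9)/(4n² + 5n + 9)] · 9/7 → 9/7.
Convergence for |x − 2| · 9/7 < 1, i.e. |x − 2| < 7/9. So R = 7/9.
When x = 25/9, the terms do not tend to 0, so the series diverges.
Check x = 11/9: the terms do not tend to 0, so the series diverges.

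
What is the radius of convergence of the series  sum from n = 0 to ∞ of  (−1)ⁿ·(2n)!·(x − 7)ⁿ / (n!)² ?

The ratio of consecutive coefficients is (2n+1)·(2n+2)/(n+1)² → 4.
Thus R = 1/(4) = 1/4.

R = 1/4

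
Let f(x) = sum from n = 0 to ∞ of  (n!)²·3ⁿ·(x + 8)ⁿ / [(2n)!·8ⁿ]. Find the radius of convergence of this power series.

Apply the ratio test: |a_{n+1}| / |a_n| = (n+1)²/[(2n+1)·(2n+2)] · 3/8, which tends to 3/32 as n → ∞.
Convergence for |x + 8| · 3/32 < 1, i.e. |x + 8| < 32/3. So R = 32/3.

R = 32/3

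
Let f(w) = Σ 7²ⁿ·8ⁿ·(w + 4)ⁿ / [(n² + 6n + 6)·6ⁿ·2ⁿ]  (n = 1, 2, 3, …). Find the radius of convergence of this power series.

R = 3/98

The ratio of consecutive coefficients is [(n² + 6n + 6)/((n+1)² + 6(n+1) + 6)] · 49·8/(6·2) → 98/3.
Thus R = 1/(98/3) = 3/98.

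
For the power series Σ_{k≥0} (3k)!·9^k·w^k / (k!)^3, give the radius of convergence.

Ratio test: |a_{k+1}/a_k| = (3k+1)·(3k+2)·(3k+3)/(k+1)³ · 9 → 243 as k → ∞.
Convergence for |w| · 243 < 1, i.e. |w| < 1/243. So R = 1/243.

R = 1/243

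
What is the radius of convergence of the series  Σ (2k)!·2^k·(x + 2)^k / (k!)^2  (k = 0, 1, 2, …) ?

R = 1/8

The ratio of consecutive coefficients is (2k+1)·(2k+2)/(k+1)² · 2 → 8.
Hence the series converges for |x + 2| < 1/(8) = 1/8, so the radius of convergence is 1/8.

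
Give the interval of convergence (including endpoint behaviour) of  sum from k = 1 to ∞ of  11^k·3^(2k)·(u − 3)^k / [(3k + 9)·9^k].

Apply the ratio test: |a_{k+1}| / |a_k| = [(3k + 9)/(3(k+1) + 9)] · 11·9/9, which tends to 11 as k → ∞.
The series converges when 11 · |u − 3| < 1, giving R = 1/11.
When u = 34/11, the terms behave like c/k; limit comparison with the harmonic series gives divergence.
Check u = 32/11: the terms alternate in sign and decrease monotonically to 0 in absolute value (size ~ c/k), so the alternating series test gives convergence.

[32/11, 34/11)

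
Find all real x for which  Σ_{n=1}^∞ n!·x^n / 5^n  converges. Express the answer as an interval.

Apply the ratio test: |a_{n+1}| / |a_n| = (n+1) · 1/5, which tends to ∞ as n → ∞.
The ratio grows without bound, so the series diverges whenever x ≠ 0; it converges only at x = 0. R = 0.

{0}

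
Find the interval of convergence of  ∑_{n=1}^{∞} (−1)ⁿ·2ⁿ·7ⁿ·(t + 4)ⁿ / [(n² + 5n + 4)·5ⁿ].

Ratio test: |a_{n+1}/a_n| = [(n² + 5n + 4)/((n+1)² + 5(n+1) + 4)] · 2·7/5 → 14/5 as n → ∞.
Thus R = 1/(14/5) = 5/14.
At t = -51/14: the terms are on the order of 1/n², so the series converges absolutely by comparison with the p-series (p = 2 > 1).
Endpoint t = -61/14: absolute convergence follows by limit comparison with Σ 1/n².

[-61/14, -51/14]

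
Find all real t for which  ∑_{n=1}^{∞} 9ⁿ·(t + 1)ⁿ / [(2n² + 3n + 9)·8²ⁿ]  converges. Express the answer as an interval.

[-73/9, 55/9]

By the ratio test, |a_{n+1}/a_n| = [(2n² + 3n + 9)/(2(n+1)² + 3(n+1) + 9)] · 9/64 → 9/64.
Thus R = 1/(9/64) = 64/9.
At t = 55/9: the series is dominated by a constant times Σ 1/n², which converges (p = 2 > 1).
At t = -73/9: the terms are on the order of 1/n², so the series converges absolutely by comparison with the p-series (p = 2 > 1).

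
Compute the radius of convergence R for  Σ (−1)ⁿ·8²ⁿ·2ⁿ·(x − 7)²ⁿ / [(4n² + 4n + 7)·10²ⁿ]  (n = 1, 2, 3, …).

R = 5√2/8

By the ratio test, |a_{n+1}/a_n| = [(4n² + 4n + 7)/(4(n+1)² + 4(n+1) + 7)] · 64·2/100 → 32/25.
Successive powers of (x − 7) differ by 2, so the series converges when |x − 7|² · 32/25 < 1, i.e. |x − 7| < √(25/32). So R = 5√2/8.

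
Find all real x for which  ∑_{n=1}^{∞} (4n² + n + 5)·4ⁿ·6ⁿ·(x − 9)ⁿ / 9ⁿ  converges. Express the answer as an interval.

Apply the ratio test: |a_{n+1}| / |a_n| = [(4(n+1)² + (n+1) + 5)/(4n² + n + 5)] · 4·6/9, which tends to 8/3 as n → ∞.
The series converges when 8/3 · |x − 9| < 1, giving R = 3/8.
Check x = 75/8: the terms have absolute value of order n², which does not tend to 0, so the series diverges by the divergence test.
When x = 69/8, the n-th term does not approach 0; divergence by the term test.

(69/8, 75/8)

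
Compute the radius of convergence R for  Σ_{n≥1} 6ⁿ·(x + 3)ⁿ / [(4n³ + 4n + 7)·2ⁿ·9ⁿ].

Apply the ratio test: |a_{n+1}| / |a_n| = [(4n³ + 4n + 7)/(4(n+1)³ + 4(n+1) + 7)] · 6/(2·9), which tends to 1/3 as n → ∞.
Hence the series converges for |x + 3| < 1/(1/3) = 3, so the radius of convergence is 3.

R = 3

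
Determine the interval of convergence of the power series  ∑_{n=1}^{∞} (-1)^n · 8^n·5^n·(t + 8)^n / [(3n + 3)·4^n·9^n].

(-89/10, -71/10]

By the ratio test, |a_{n+1}/a_n| = [(3n + 3)/(3(n+1) + 3)] · 8·5/(4·9) → 10/9.
Convergence for |t + 8| · 10/9 < 1, i.e. |t + 8| < 9/10. So R = 9/10.
When t = -71/10, the terms alternate in sign and decrease monotonically to 0 in absolute value (size ~ c/n), so the alternating series test gives convergence.
At t = -89/10: the terms are asymptotic to a nonzero constant times 1/n, so the series diverges by limit comparison with Σ 1/n.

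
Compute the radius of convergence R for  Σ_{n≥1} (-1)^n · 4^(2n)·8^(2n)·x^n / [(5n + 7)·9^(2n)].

R = 81/1024

Ratio test: |a_{n+1}/a_n| = [(5n + 7)/(5(n+1) + 7)] · 16·64/81 → 1024/81 as n → ∞.
Convergence for |x| · 1024/81 < 1, i.e. |x| < 81/1024. So R = 81/1024.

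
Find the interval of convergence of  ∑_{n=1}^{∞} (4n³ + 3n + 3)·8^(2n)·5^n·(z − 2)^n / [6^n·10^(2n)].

(1/8, 31/8)

The ratio of consecutive coefficients is [(4(n+1)³ + 3(n+1) + 3)/(4n³ + 3n + 3)] · 64·5/(6·100) → 8/15.
Thus R = 1/(8/15) = 15/8.
Endpoint z = 31/8: the n-th term does not approach 0; divergence by the term test.
Check z = 1/8: the terms do not tend to 0, so the series diverges.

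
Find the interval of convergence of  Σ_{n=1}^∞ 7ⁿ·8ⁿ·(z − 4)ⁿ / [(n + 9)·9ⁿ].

Apply the ratio test: |a_{n+1}| / |a_n| = [(n + 9)/((n+1) + 9)] · 7·8/9, which tends to 56/9 as n → ∞.
Hence the series converges for |z − 4| < 1/(56/9) = 9/56, so the radius of convergence is 9/56.
When z = 233/56, the terms are asymptotic to a nonzero constant times 1/n, so the series diverges by limit comparison with Σ 1/n.
Check z = 215/56: an alternating series whose terms decrease to 0 in absolute value, so it converges by the Leibniz criterion.

[215/56, 233/56)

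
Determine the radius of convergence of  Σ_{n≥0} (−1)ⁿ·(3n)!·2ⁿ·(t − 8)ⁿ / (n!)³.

Ratio test: |a_{n+1}/a_n| = (3n+1)·(3n+2)·(3n+3)/(n+1)³ · 2 → 54 as n → ∞.
The series converges when 54 · |t − 8| < 1, giving R = 1/54.

R = 1/54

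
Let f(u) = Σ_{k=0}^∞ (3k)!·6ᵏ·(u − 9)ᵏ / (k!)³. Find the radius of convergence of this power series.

The ratio of consecutive coefficients is (3k+1)·(3k+2)·(3k+3)/(k+1)³ · 6 → 162.
The series converges when 162 · |u − 9| < 1, giving R = 1/162.

R = 1/162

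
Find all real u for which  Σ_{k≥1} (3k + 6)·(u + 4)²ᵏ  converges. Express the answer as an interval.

(-5, -3)

Ratio test: |a_{k+1}/a_k| = (3(k+1) + 6)/(3k + 6) → 1 as k → ∞.
Since the exponent of (u + 4) increases by 2 each term, convergence requires |u + 4|² < 1, hence R = 1.
Endpoint u = -3: the terms do not tend to 0, so the series diverges.
When u = -5, the terms have absolute value of order k, which does not tend to 0, so the series diverges by the divergence test.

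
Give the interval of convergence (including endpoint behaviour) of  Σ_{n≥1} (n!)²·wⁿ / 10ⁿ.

{0}

Apply the ratio test: |a_{n+1}| / |a_n| = (n+1)² · 1/10, which tends to ∞ as n → ∞.
The ratio grows without bound, so the series diverges whenever w ≠ 0; it converges only at w = 0. R = 0.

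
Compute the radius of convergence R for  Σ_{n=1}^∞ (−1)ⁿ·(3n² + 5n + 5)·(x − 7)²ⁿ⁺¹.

Ratio test: |a_{n+1}/a_n| = (3(n+1)² + 5(n+1) + 5)/(3n² + 5n + 5) → 1 as n → ∞.
Writing y = (x − 7)², the series in y has radius 1, so |x − 7| < √(1) = 1 and R = 1.

R = 1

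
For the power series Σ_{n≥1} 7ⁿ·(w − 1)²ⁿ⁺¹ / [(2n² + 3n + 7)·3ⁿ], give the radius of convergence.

R = √21/7

Apply the ratio test: |a_{n+1}| / |a_n| = [(2n² + 3n + 7)/(2(n+1)² + 3(n+1) + 7)] · 7/3, which tends to 7/3 as n → ∞.
Since the exponent of (w − 1) increases by 2 each term, convergence requires |w − 1|² < 3/7, hence R = √21/7.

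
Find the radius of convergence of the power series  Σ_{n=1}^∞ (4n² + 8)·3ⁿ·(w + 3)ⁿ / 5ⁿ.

R = 5/3

By the ratio test, |a_{n+1}/a_n| = [(4(n+1)² + 8)/(4n² + 8)] · 3/5 → 3/5.
The series converges when 3/5 · |w + 3| < 1, giving R = 5/3.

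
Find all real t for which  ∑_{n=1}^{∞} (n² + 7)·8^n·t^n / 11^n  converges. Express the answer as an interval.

(-11/8, 11/8)

Ratio test: |a_{n+1}/a_n| = [((n+1)² + 7)/(n² + 7)] · 8/11 → 8/11 as n → ∞.
Thus R = 1/(8/11) = 11/8.
At t = 11/8: the terms have absolute value of order n², which does not tend to 0, so the series diverges by the divergence test.
At t = -11/8: the n-th term does not approach 0; divergence by the term test.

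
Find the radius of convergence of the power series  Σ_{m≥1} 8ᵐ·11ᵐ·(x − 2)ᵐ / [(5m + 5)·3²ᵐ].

By the ratio test, |a_{m+1}/a_m| = [(5m + 5)/(5(m+1) + 5)] · 8·11/9 → 88/9.
The series converges when 88/9 · |x − 2| < 1, giving R = 9/88.

R = 9/88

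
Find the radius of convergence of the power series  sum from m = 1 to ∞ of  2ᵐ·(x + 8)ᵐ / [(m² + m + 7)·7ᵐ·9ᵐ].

R = 63/2

Apply the ratio test: |a_{m+1}| / |a_m| = [(m² + m + 7)/((m+1)² + (m+1) + 7)] · 2/(7·9), which tends to 2/63 as m → ∞.
Hence the series converges for |x + 8| < 1/(2/63) = 63/2, so the radius of convergence is 63/2.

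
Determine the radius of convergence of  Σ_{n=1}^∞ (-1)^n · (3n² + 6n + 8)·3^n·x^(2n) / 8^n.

R = 2√6/3

The ratio of consecutive coefficients is [(3(n+1)² + 6(n+1) + 8)/(3n² + 6n + 8)] · 3/8 → 3/8.
Successive powers of x differ by 2, so the series converges when |x|² · 3/8 < 1, i.e. |x| < √(8/3). So R = 2√6/3.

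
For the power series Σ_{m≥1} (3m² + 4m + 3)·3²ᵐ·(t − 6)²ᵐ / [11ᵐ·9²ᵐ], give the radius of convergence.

By the ratio test, |a_{m+1}/a_m| = [(3(m+1)² + 4(m+1) + 3)/(3m² + 4m + 3)] · 9/(11·81) → 1/99.
Since the exponent of (t − 6) increases by 2 each term, convergence requires |t − 6|² < 99, hence R = 3√11.

R = 3√11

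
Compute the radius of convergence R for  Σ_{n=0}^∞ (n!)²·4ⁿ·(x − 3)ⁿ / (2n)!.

By the ratio test, |a_{n+1}/a_n| = (n+1)²/[(2n+1)·(2n+2)] · 4 → 1.
Hence R = 1.

R = 1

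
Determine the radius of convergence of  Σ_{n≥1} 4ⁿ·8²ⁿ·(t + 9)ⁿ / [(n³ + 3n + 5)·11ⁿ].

R = 11/256

By the ratio test, |a_{n+1}/a_n| = [(n³ + 3n + 5)/((n+1)³ + 3(n+1) + 5)] · 4·64/11 → 256/11.
The series converges when 256/11 · |t + 9| < 1, giving R = 11/256.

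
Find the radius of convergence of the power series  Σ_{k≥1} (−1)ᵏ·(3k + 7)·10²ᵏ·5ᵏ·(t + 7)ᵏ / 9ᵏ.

Apply the ratio test: |a_{k+1}| / |a_k| = [(3(k+1) + 7)/(3k + 7)] · 100·5/9, which tends to 500/9 as k → ∞.
Convergence for |t + 7| · 500/9 < 1, i.e. |t + 7| < 9/500. So R = 9/500.

R = 9/500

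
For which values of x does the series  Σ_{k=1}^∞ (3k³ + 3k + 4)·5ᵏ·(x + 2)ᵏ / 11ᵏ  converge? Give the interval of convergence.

The ratio of consecutive coefficients is [(3(k+1)³ + 3(k+1) + 4)/(3k³ + 3k + 4)] · 5/11 → 5/11.
Thus R = 1/(5/11) = 11/5.
At x = 1/5: the terms have absolute value of order k³, which does not tend to 0, so the series diverges by the divergence test.
Endpoint x = -21/5: the k-th term does not approach 0; divergence by the term test.

(-21/5, 1/5)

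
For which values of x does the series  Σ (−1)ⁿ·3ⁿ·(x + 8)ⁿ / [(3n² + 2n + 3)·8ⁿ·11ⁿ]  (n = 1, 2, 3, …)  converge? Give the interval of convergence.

[-112/3, 64/3]

By the ratio test, |a_{n+1}/a_n| = [(3n² + 2n + 3)/(3(n+1)² + 2(n+1) + 3)] · 3/(8·11) → 3/88.
The series converges when 3/88 · |x + 8| < 1, giving R = 88/3.
When x = 64/3, the terms are on the order of 1/n², so the series converges absolutely by comparison with the p-series (p = 2 > 1).
When x = -112/3, the terms are on the order of 1/n², so the series converges absolutely by comparison with the p-series (p = 2 > 1).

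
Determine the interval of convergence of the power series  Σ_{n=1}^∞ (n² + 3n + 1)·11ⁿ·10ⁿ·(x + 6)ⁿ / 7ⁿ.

Apply the ratio test: |a_{n+1}| / |a_n| = [((n+1)² + 3(n+1) + 1)/(n² + 3n + 1)] · 11·10/7, which tends to 110/7 as n → ∞.
Hence the series converges for |x + 6| < 1/(110/7) = 7/110, so the radius of convergence is 7/110.
At x = -653/110: the terms have absolute value of order n², which does not tend to 0, so the series diverges by the divergence test.
When x = -667/110, the terms do not tend to 0, so the series diverges.

(-667/110, -653/110)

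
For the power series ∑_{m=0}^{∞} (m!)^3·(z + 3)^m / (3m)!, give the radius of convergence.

R = 27

By the ratio test, |a_{m+1}/a_m| = (m+1)³/[(3m+1)·(3m+2)·(3m+3)] → 1/27.
Thus R = 1/(1/27) = 27.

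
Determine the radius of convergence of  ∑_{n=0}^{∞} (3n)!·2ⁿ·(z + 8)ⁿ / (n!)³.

R = 1/54

Ratio test: |a_{n+1}/a_n| = (3n+1)·(3n+2)·(3n+3)/(n+1)³ · 2 → 54 as n → ∞.
Thus R = 1/(54) = 1/54.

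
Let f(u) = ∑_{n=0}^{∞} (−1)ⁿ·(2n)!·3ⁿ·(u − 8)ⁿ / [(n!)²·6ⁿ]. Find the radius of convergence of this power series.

R = 1/2

Ratio test: |a_{n+1}/a_n| = (2n+1)·(2n+2)/(n+1)² · 3/6 → 2 as n → ∞.
Convergence for |u − 8| · 2 < 1, i.e. |u − 8| < 1/2. So R = 1/2.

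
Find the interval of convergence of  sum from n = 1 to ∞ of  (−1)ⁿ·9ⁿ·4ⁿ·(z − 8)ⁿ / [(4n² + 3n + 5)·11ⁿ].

Ratio test: |a_{n+1}/a_n| = [(4n² + 3n + 5)/(4(n+1)² + 3(n+1) + 5)] · 9·4/11 → 36/11 as n → ∞.
The series converges when 36/11 · |z − 8| < 1, giving R = 11/36.
Check z = 299/36: the terms are on the order of 1/n², so the series converges absolutely by comparison with the p-series (p = 2 > 1).
When z = 277/36, the series is dominated by a constant times Σ 1/n², which converges (p = 2 > 1).

[277/36, 299/36]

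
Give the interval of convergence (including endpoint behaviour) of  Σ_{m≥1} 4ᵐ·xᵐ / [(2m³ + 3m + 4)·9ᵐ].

[-9/4, 9/4]

The ratio of consecutive coefficients is [(2m³ + 3m + 4)/(2(m+1)³ + 3(m+1) + 4)] · 4/9 → 4/9.
Thus R = 1/(4/9) = 9/4.
When x = 9/4, the series is dominated by a constant times Σ 1/m³, which converges (p = 3 > 1).
When x = -9/4, absolute convergence follows by limit comparison with Σ 1/m³.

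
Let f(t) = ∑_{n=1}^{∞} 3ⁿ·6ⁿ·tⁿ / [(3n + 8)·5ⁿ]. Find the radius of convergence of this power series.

By the ratio test, |a_{n+1}/a_n| = [(3n + 8)/(3(n+1) + 8)] · 3·6/5 → 18/5.
Convergence for |t| · 18/5 < 1, i.e. |t| < 5/18. So R = 5/18.

R = 5/18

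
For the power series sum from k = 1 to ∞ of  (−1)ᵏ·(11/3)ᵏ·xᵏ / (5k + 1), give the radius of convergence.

The ratio of consecutive coefficients is [(5k + 1)/(5(k+1) + 1)] · 11/3 → 11/3.
The series converges when 11/3 · |x| < 1, giving R = 3/11.

R = 3/11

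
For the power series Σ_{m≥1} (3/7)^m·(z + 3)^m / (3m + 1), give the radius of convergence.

R = 7/3

By the ratio test, |a_{m+1}/a_m| = [(3m + 1)/(3(m+1) + 1)] · 3/7 → 3/7.
Thus R = 1/(3/7) = 7/3.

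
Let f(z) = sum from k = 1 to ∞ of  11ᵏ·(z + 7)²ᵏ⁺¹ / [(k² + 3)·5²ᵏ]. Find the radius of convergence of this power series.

Apply the ratio test: |a_{k+1}| / |a_k| = [(k² + 3)/((k+1)² + 3)] · 11/25, which tends to 11/25 as k → ∞.
Writing y = (z + 7)², the series in y has radius 25/11, so |z + 7| < √(25/11) and R = 5√11/11.

R = 5√11/11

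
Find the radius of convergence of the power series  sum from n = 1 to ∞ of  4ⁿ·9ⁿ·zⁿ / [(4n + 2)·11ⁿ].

R = 11/36

Ratio test: |a_{n+1}/a_n| = [(4n + 2)/(4(n+1) + 2)] · 4·9/11 → 36/11 as n → ∞.
Thus R = 1/(36/11) = 11/36.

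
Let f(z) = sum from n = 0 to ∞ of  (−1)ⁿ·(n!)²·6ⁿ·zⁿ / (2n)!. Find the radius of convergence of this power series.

R = 2/3

Apply the ratio test: |a_{n+1}| / |a_n| = (n+1)²/[(2n+1)·(2n+2)] · 6, which tends to 3/2 as n → ∞.
The series converges when 3/2 · |z| < 1, giving R = 2/3.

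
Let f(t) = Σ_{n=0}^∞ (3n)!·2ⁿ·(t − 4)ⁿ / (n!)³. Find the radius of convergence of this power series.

Apply the ratio test: |a_{n+1}| / |a_n| = (3n+1)·(3n+2)·(3n+3)/(n+1)³ · 2, which tends to 54 as n → ∞.
Convergence for |t − 4| · 54 < 1, i.e. |t − 4| < 1/54. So R = 1/54.

R = 1/54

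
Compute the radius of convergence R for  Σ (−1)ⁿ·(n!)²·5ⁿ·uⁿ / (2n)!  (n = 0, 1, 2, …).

R = 4/5

Apply the ratio test: |a_{n+1}| / |a_n| = (n+1)²/[(2n+1)·(2n+2)] · 5, which tends to 5/4 as n → ∞.
Hence the series converges for |u| < 1/(5/4) = 4/5, so the radius of convergence is 4/5.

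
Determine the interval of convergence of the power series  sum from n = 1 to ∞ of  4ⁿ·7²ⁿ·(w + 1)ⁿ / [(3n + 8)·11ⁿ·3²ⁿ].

Ratio test: |a_{n+1}/a_n| = [(3n + 8)/(3(n+1) + 8)] · 4·49/(11·9) → 196/99 as n → ∞.
Thus R = 1/(196/99) = 99/196.
At w = -97/196: the terms are asymptotic to a nonzero constant times 1/n, so the series diverges by limit comparison with Σ 1/n.
Endpoint w = -295/196: convergence follows from the alternating series test (terms decrease monotonically to 0).

[-295/196, -97/196)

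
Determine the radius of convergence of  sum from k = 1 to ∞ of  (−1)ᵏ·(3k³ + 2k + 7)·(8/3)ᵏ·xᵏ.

By the ratio test, |a_{k+1}/a_k| = [(3(k+1)³ + 2(k+1) + 7)/(3k³ + 2k + 7)] · 8/3 → 8/3.
Convergence for |x| · 8/3 < 1, i.e. |x| < 3/8. So R = 3/8.

R = 3/8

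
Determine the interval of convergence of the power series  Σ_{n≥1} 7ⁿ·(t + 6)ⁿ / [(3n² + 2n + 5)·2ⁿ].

The ratio of consecutive coefficients is [(3n² + 2n + 5)/(3(n+1)² + 2(n+1) + 5)] · 7/2 → 7/2.
Thus R = 1/(7/2) = 2/7.
At t = -40/7: absolute convergence follows by limit comparison with Σ 1/n².
Check t = -44/7: absolute convergence follows by limit comparison with Σ 1/n².

[-44/7, -40/7]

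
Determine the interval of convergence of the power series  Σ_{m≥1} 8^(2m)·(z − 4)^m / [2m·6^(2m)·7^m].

[1/16, 127/16)

Apply the ratio test: |a_{m+1}| / |a_m| = [2m/2(m+1)] · 64/(36·7), which tends to 16/63 as m → ∞.
Convergence for |z − 4| · 16/63 < 1, i.e. |z − 4| < 63/16. So R = 63/16.
Endpoint z = 127/16: comparison with the harmonic series Σ 1/m shows the series diverges.
At z = 1/16: an alternating series whose terms decrease to 0 in absolute value, so it converges by the Leibniz criterion.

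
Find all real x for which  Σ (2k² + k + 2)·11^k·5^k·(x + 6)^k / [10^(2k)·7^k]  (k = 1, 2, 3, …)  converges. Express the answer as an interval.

(-206/11, 74/11)

Apply the ratio test: |a_{k+1}| / |a_k| = [(2(k+1)² + (k+1) + 2)/(2k² + k + 2)] · 11·5/(100·7), which tends to 11/140 as k → ∞.
Convergence for |x + 6| · 11/140 < 1, i.e. |x + 6| < 140/11. So R = 140/11.
Endpoint x = 74/11: the terms have absolute value of order k², which does not tend to 0, so the series diverges by the divergence test.
Endpoint x = -206/11: the terms do not tend to 0, so the series diverges.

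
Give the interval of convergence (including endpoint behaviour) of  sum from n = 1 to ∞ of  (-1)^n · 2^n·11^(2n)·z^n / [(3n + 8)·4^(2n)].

By the ratio test, |a_{n+1}/a_n| = [(3n + 8)/(3(n+1) + 8)] · 2·121/16 → 121/8.
Hence the series converges for |z| < 1/(121/8) = 8/121, so the radius of convergence is 8/121.
Endpoint z = 8/121: convergence follows from the alternating series test (terms decrease monotonically to 0).
At z = -8/121: the terms are asymptotic to a nonzero constant times 1/n, so the series diverges by limit comparison with Σ 1/n.

(-8/121, 8/121]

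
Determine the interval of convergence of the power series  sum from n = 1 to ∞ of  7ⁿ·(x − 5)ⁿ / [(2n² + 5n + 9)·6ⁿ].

Apply the ratio test: |a_{n+1}| / |a_n| = [(2n² + 5n + 9)/(2(n+1)² + 5(n+1) + 9)] · 7/6, which tends to 7/6 as n → ∞.
Hence the series converges for |x − 5| < 1/(7/6) = 6/7, so the radius of convergence is 6/7.
At x = 41/7: the terms are on the order of 1/n², so the series converges absolutely by comparison with the p-series (p = 2 > 1).
Check x = 29/7: the series is dominated by a constant times Σ 1/n², which converges (p = 2 > 1).

[29/7, 41/7]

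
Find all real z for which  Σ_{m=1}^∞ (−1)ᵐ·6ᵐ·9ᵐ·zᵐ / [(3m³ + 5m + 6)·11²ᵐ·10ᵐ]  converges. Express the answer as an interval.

The ratio of consecutive coefficients is [(3m³ + 5m + 6)/(3(m+1)³ + 5(m+1) + 6)] · 6·9/(121·10) → 27/605.
Thus R = 1/(27/605) = 605/27.
Endpoint z = 605/27: the terms are on the order of 1/m³, so the series converges absolutely by comparison with the p-series (p = 3 > 1).
Endpoint z = -605/27: the terms are on the order of 1/m³, so the series converges absolutely by comparison with the p-series (p = 3 > 1).

[-605/27, 605/27]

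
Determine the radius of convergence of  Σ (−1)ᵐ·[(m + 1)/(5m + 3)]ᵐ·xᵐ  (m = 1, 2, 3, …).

R = 5

Applying the root test, |a_m|^(1/m) = (m + 1)/(5m + 3) → 1/5.
Hence the series converges for |x| < 1/(1/5) = 5, so the radius of convergence is 5.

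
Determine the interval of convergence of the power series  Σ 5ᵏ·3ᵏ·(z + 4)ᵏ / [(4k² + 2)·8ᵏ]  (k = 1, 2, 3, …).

[-68/15, -52/15]

Apply the ratio test: |a_{k+1}| / |a_k| = [(4k² + 2)/(4(k+1)² + 2)] · 5·3/8, which tends to 15/8 as k → ∞.
Convergence for |z + 4| · 15/8 < 1, i.e. |z + 4| < 8/15. So R = 8/15.
At z = -52/15: the series is dominated by a constant times Σ 1/k², which converges (p = 2 > 1).
Endpoint z = -68/15: absolute convergence follows by limit comparison with Σ 1/k².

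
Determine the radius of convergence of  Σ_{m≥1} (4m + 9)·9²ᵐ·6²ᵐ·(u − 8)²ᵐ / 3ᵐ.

Apply the ratio test: |a_{m+1}| / |a_m| = [(4(m+1) + 9)/(4m + 9)] · 81·36/3, which tends to 972 as m → ∞.
Successive powers of (u − 8) differ by 2, so the series converges when |u − 8|² · 972 < 1, i.e. |u − 8| < √(1/972). So R = √3/54.

R = √3/54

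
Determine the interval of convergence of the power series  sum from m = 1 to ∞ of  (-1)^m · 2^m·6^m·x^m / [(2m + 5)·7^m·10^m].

(-35/6, 35/6]

By the ratio test, |a_{m+1}/a_m| = [(2m + 5)/(2(m+1) + 5)] · 2·6/(7·10) → 6/35.
Thus R = 1/(6/35) = 35/6.
Endpoint x = 35/6: the terms alternate in sign and decrease monotonically to 0 in absolute value (size ~ c/m), so the alternating series test gives convergence.
Endpoint x = -35/6: the terms are asymptotic to a nonzero constant times 1/m, so the series diverges by limit comparison with Σ 1/m.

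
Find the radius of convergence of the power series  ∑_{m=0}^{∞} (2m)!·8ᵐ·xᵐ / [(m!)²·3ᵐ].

The ratio of consecutive coefficients is (2m+1)·(2m+2)/(m+1)² · 8/3 → 32/3.
The series converges when 32/3 · |x| < 1, giving R = 3/32.

R = 3/32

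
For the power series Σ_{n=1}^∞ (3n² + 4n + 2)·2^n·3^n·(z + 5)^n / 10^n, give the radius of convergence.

Apply the ratio test: |a_{n+1}| / |a_n| = [(3(n+1)² + 4(n+1) + 2)/(3n² + 4n + 2)] · 2·3/10, which tends to 3/5 as n → ∞.
The series converges when 3/5 · |z + 5| < 1, giving R = 5/3.

R = 5/3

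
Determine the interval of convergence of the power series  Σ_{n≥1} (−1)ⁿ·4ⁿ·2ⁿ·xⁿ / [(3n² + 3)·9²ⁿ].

[-81/8, 81/8]

The ratio of consecutive coefficients is [(3n² + 3)/(3(n+1)² + 3)] · 4·2/81 → 8/81.
Hence the series converges for |x| < 1/(8/81) = 81/8, so the radius of convergence is 81/8.
At x = 81/8: the series is dominated by a constant times Σ 1/n², which converges (p = 2 > 1).
At x = -81/8: the terms are on the order of 1/n², so the series converges absolutely by comparison with the p-series (p = 2 > 1).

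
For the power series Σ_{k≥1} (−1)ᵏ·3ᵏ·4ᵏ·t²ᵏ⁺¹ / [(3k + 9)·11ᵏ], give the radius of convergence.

Apply the ratio test: |a_{k+1}| / |a_k| = [(3k + 9)/(3(k+1) + 9)] · 3·4/11, which tends to 12/11 as k → ∞.
Successive powers of t differ by 2, so the series converges when |t|² · 12/11 < 1, i.e. |t| < √(11/12). So R = √33/6.

R = √33/6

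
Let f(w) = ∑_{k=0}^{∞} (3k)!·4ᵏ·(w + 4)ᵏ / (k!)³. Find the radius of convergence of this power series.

Ratio test: |a_{k+1}/a_k| = (3k+1)·(3k+2)·(3k+3)/(k+1)³ · 4 → 108 as k → ∞.
Hence the series converges for |w + 4| < 1/(108) = 1/108, so the radius of convergence is 1/108.

R = 1/108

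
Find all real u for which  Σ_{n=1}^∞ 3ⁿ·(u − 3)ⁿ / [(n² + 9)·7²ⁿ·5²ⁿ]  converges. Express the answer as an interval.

[-1216/3, 1234/3]

The ratio of consecutive coefficients is [(n² + 9)/((n+1)² + 9)] · 3/(49·25) → 3/1225.
Convergence for |u − 3| · 3/1225 < 1, i.e. |u − 3| < 1225/3. So R = 1225/3.
At u = 1234/3: the terms are on the order of 1/n², so the series converges absolutely by comparison with the p-series (p = 2 > 1).
At u = -1216/3: the terms are on the order of 1/n², so the series converges absolutely by comparison with the p-series (p = 2 > 1).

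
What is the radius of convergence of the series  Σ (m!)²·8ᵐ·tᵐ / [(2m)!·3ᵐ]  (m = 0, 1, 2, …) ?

R = 3/2

Ratio test: |a_{m+1}/a_m| = (m+1)²/[(2m+1)·(2m+2)] · 8/3 → 2/3 as m → ∞.
Hence the series converges for |t| < 1/(2/3) = 3/2, so the radius of convergence is 3/2.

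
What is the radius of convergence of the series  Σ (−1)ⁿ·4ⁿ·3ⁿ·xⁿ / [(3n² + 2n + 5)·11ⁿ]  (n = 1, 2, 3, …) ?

Ratio test: |a_{n+1}/a_n| = [(3n² + 2n + 5)/(3(n+1)² + 2(n+1) + 5)] · 4·3/11 → 12/11 as n → ∞.
The series converges when 12/11 · |x| < 1, giving R = 11/12.

R = 11/12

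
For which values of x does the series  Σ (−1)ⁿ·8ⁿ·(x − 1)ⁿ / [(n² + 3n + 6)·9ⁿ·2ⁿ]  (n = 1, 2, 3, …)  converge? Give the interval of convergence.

[-5/4, 13/4]

Ratio test: |a_{n+1}/a_n| = [(n² + 3n + 6)/((n+1)² + 3(n+1) + 6)] · 8/(9·2) → 4/9 as n → ∞.
Hence the series converges for |x − 1| < 1/(4/9) = 9/4, so the radius of convergence is 9/4.
When x = 13/4, the series is dominated by a constant times Σ 1/n², which converges (p = 2 > 1).
At x = -5/4: the series is dominated by a constant times Σ 1/n², which converges (p = 2 > 1).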